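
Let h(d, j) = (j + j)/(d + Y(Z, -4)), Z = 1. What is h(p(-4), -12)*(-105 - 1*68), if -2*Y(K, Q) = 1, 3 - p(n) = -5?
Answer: 2768/5 ≈ 553.60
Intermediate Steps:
p(n) = 8 (p(n) = 3 - 1*(-5) = 3 + 5 = 8)
Y(K, Q) = -½ (Y(K, Q) = -½*1 = -½)
h(d, j) = 2*j/(-½ + d) (h(d, j) = (j + j)/(d - ½) = (2*j)/(-½ + d) = 2*j/(-½ + d))
h(p(-4), -12)*(-105 - 1*68) = (4*(-12)/(-1 + 2*8))*(-105 - 1*68) = (4*(-12)/(-1 + 16))*(-105 - 68) = (4*(-12)/15)*(-173) = (4*(-12)*(1/15))*(-173) = -16/5*(-173) = 2768/5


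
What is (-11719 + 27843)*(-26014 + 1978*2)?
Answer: -355663192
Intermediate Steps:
(-11719 + 27843)*(-26014 + 1978*2) = 16124*(-26014 + 3956) = 16124*(-22058) = -355663192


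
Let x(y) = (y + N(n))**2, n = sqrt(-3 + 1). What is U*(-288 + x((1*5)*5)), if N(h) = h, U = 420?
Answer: 140700 + 21000*I*sqrt(2) ≈ 1.407e+5 + 29699.0*I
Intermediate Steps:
n = I*sqrt(2) (n = sqrt(-2) = I*sqrt(2) ≈ 1.4142*I)
x(y) = (y + I*sqrt(2))**2
U*(-288 + x((1*5)*5)) = 420*(-288 + ((1*5)*5 + I*sqrt(2))**2) = 420*(-288 + (5*5 + I*sqrt(2))**2) = 420*(-288 + (25 + I*sqrt(2))**2) = -120960 + 420*(25 + I*sqrt(2))**2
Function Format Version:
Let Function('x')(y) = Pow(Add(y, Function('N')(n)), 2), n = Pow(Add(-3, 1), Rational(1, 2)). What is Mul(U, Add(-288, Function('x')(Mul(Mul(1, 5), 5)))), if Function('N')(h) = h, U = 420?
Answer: Add(140700, Mul(21000, I, Pow(2, Rational(1, 2)))) ≈ Add(1.4070e+5, Mul(29699., I))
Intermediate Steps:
n = Mul(I, Pow(2, Rational(1, 2))) (n = Pow(-2, Rational(1, 2)) = Mul(I, Pow(2, Rational(1, 2))) ≈ Mul(1.4142, I))
Function('x')(y) = Pow(Add(y, Mul(I, Pow(2, Rational(1, 2)))), 2)
Mul(U, Add(-288, Function('x')(Mul(Mul(1, 5), 5)))) = Mul(420, Add(-288, Pow(Add(Mul(Mul(1, 5), 5), Mul(I, Pow(2, Rational(1, 2)))), 2))) = Mul(420, Add(-288, Pow(Add(Mul(5, 5), Mul(I, Pow(2, Rational(1, 2)))), 2))) = Mul(420, Add(-288, Pow(Add(25, Mul(I, Pow(2, Rational(1, 2)))), 2))) = Add(-120960, Mul(420, Pow(Add(25, Mul(I, Pow(2, Rational(1, 2)))), 2)))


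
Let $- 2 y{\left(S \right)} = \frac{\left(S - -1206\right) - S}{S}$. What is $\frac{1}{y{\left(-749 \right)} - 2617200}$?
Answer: $- \frac{749}{1960282197} \approx -3.8209 \cdot 10^{-7}$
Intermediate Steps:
$y{\left(S \right)} = - \frac{603}{S}$ ($y{\left(S \right)} = - \frac{\left(\left(S - -1206\right) - S\right) \frac{1}{S}}{2} = - \frac{\left(\left(S + 1206\right) - S\right) \frac{1}{S}}{2} = - \frac{\left(\left(1206 + S\right) - S\right) \frac{1}{S}}{2} = - \frac{1206 \frac{1}{S}}{2} = - \frac{603}{S}$)
$\frac{1}{y{\left(-749 \right)} - 2617200} = \frac{1}{- \frac{603}{-749} - 2617200} = \frac{1}{\left(-603\right) \left(- \frac{1}{749}\right) - 2617200} = \frac{1}{\frac{603}{749} - 2617200} = \frac{1}{- \frac{1960282197}{749}} = - \frac{749}{1960282197}$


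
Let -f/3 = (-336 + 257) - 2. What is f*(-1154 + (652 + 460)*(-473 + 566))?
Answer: 24849666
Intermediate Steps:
f = 243 (f = -3*((-336 + 257) - 2) = -3*(-79 - 2) = -3*(-81) = 243)
f*(-1154 + (652 + 460)*(-473 + 566)) = 243*(-1154 + (652 + 460)*(-473 + 566)) = 243*(-1154 + 1112*93) = 243*(-1154 + 103416) = 243*102262 = 24849666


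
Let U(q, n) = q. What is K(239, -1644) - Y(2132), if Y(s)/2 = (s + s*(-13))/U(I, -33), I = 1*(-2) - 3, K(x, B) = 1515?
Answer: -43593/5 ≈ -8718.6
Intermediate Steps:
I = -5 (I = -2 - 3 = -5)
Y(s) = 24*s/5 (Y(s) = 2*((s + s*(-13))/(-5)) = 2*((s - 13*s)*(-⅕)) = 2*(-12*s*(-⅕)) = 2*(12*s/5) = 24*s/5)
K(239, -1644) - Y(2132) = 1515 - 24*2132/5 = 1515 - 1*51168/5 = 1515 - 51168/5 = -43593/5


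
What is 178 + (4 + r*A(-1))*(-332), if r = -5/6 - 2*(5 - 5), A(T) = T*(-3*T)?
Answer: -1980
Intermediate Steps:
A(T) = -3*T²
r = -⅚ (r = -5*⅙ - 2*0 = -⅚ + 0 = -⅚ ≈ -0.83333)
178 + (4 + r*A(-1))*(-332) = 178 + (4 - (-5)*(-1)²/2)*(-332) = 178 + (4 - (-5)/2)*(-332) = 178 + (4 - ⅚*(-3))*(-332) = 178 + (4 + 5/2)*(-332) = 178 + (13/2)*(-332) = 178 - 2158 = -1980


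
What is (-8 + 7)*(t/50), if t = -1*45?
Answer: 9/10 ≈ 0.90000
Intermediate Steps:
t = -45
(-8 + 7)*(t/50) = (-8 + 7)*(-45/50) = -(-45)/50 = -1*(-9/10) = 9/10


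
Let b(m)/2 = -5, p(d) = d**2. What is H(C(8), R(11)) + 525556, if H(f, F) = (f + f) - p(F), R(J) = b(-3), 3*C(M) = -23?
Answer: 1576322/3 ≈ 5.2544e+5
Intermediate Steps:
C(M) = -23/3 (C(M) = (1/3)*(-23) = -23/3)
b(m) = -10 (b(m) = 2*(-5) = -10)
R(J) = -10
H(f, F) = -F**2 + 2*f (H(f, F) = (f + f) - F**2 = 2*f - F**2 = -F**2 + 2*f)
H(C(8), R(11)) + 525556 = (-1*(-10)**2 + 2*(-23/3)) + 525556 = (-1*100 - 46/3) + 525556 = (-100 - 46/3) + 525556 = -346/3 + 525556 = 1576322/3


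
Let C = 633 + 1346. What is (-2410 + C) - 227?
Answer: -658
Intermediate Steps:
C = 1979
(-2410 + C) - 227 = (-2410 + 1979) - 227 = -431 - 227 = -658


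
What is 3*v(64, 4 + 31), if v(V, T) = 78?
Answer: 234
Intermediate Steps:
3*v(64, 4 + 31) = 3*78 = 234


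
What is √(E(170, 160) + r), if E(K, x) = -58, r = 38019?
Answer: √37961 ≈ 194.84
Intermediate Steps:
√(E(170, 160) + r) = √(-58 + 38019) = √37961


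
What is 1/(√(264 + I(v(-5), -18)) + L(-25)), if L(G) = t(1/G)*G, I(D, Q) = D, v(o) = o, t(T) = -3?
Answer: 75/5366 - √259/5366 ≈ 0.010978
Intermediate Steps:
L(G) = -3*G
1/(√(264 + I(v(-5), -18)) + L(-25)) = 1/(√(264 - 5) - 3*(-25)) = 1/(√259 + 75) = 1/(75 + √259)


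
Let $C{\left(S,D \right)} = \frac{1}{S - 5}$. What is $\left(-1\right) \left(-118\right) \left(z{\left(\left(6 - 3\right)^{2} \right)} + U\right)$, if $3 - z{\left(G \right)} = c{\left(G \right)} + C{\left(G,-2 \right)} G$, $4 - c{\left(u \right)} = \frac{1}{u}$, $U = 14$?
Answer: $\frac{23069}{18} \approx 1281.6$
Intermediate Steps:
$C{\left(S,D \right)} = \frac{1}{-5 + S}$
$c{\left(u \right)} = 4 - \frac{1}{u}$
$z{\left(G \right)} = -1 + \frac{1}{G} - \frac{G}{-5 + G}$ ($z{\left(G \right)} = 3 - \left(\left(4 - \frac{1}{G}\right) + \frac{G}{-5 + G}\right) = 3 - \left(4 - \frac{1}{G} + \frac{G}{-5 + G}\right) = -1 + \frac{1}{G} - \frac{G}{-5 + G}$)
$\left(-1\right) \left(-118\right) \left(z{\left(\left(6 - 3\right)^{2} \right)} + U\right) = \left(-1\right) \left(-118\right) \left(\frac{-5 - 2 \left(\left(6 - 3\right)^{2}\right)^{2} + 6 \left(6 - 3\right)^{2}}{\left(6 - 3\right)^{2} \left(-5 + \left(6 - 3\right)^{2}\right)} + 14\right) = 118 \left(\frac{-5 - 2 \left(3^{2}\right)^{2} + 6 \cdot 3^{2}}{3^{2} \left(-5 + 3^{2}\right)} + 14\right) = 118 \left(\frac{-5 - 2 \cdot 9^{2} + 6 \cdot 9}{9 \left(-5 + 9\right)} + 14\right) = 118 \left(\frac{-5 - 162 + 54}{9 \cdot 4} + 14\right) = 118 \left(\frac{1}{9} \cdot \frac{1}{4} \left(-5 - 162 + 54\right) + 14\right) = 118 \left(\frac{1}{9} \cdot \frac{1}{4} \left(-113\right) + 14\right) = 118 \left(- \frac{113}{36} + 14\right) = 118 \cdot \frac{391}{36} = \frac{23069}{18}$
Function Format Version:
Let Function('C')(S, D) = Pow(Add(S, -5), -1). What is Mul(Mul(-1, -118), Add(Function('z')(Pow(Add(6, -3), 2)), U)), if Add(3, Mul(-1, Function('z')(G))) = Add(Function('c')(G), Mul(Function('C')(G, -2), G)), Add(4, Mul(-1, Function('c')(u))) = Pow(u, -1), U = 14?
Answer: Rational(23069, 18) ≈ 1281.6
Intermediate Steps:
Function('C')(S, D) = Pow(Add(-5, S), -1)
Function('c')(u) = Add(4, Mul(-1, Pow(u, -1)))
Function('z')(G) = Add(-1, Pow(G, -1), Mul(-1, G, Pow(Add(-5, G), -1))) (Function('z')(G) = Add(3, Mul(-1, Add(Add(4, Mul(-1, Pow(G, -1))), Mul(Pow(Add(-5, G), -1), G)))) = Add(3, Mul(-1, Add(Add(4, Mul(-1, Pow(G, -1))), Mul(G, Pow(Add(-5, G), -1))))) = Add(3, Mul(-1, Add(4, Mul(-1, Pow(G, -1)), Mul(G, Pow(Add(-5, G), -1))))) = Add(3, Add(-4, Pow(G, -1), Mul(-1, G, Pow(Add(-5, G), -1)))) = Add(-1, Pow(G, -1), Mul(-1, G, Pow(Add(-5, G), -1))))
Mul(Mul(-1, -118), Add(Function('z')(Pow(Add(6, -3), 2)), U)) = Mul(Mul(-1, -118), Add(Mul(Pow(Pow(Add(6, -3), 2), -1), Pow(Add(-5, Pow(Add(6, -3), 2)), -1), Add(-5, Mul(-2, Pow(Pow(Add(6, -3), 2), 2)), Mul(6, Pow(Add(6, -3), 2)))), 14)) = Mul(118, Add(Mul(Pow(Pow(3, 2), -1), Pow(Add(-5, Pow(3, 2)), -1), Add(-5, Mul(-2, Pow(Pow(3, 2), 2)), Mul(6, Pow(3, 2)))), 14)) = Mul(118, Add(Mul(Pow(9, -1), Pow(Add(-5, 9), -1), Add(-5, Mul(-2, Pow(9, 2)), Mul(6, 9))), 14)) = Mul(118, Add(Mul(Rational(1, 9), Pow(4, -1), Add(-5, Mul(-2, 81), 54)), 14)) = Mul(118, Add(Mul(Rational(1, 9), Rational(1, 4), Add(-5, -162, 54)), 14)) = Mul(118, Add(Mul(Rational(1, 9), Rational(1, 4), -113), 14)) = Mul(118, Add(Rational(-113, 36), 14)) = Mul(118, Rational(391, 36)) = Rational(23069, 18)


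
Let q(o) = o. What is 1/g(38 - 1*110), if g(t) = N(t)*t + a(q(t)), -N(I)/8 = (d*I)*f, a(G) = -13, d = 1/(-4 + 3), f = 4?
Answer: 1/165875 ≈ 6.0286e-6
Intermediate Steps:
d = -1 (d = 1/(-1) = -1)
N(I) = 32*I (N(I) = -8*(-I)*4 = -(-32)*I = 32*I)
g(t) = -13 + 32*t² (g(t) = (32*t)*t - 13 = 32*t² - 13 = -13 + 32*t²)
1/g(38 - 1*110) = 1/(-13 + 32*(38 - 1*110)²) = 1/(-13 + 32*(38 - 110)²) = 1/(-13 + 32*(-72)²) = 1/(-13 + 32*5184) = 1/(-13 + 165888) = 1/165875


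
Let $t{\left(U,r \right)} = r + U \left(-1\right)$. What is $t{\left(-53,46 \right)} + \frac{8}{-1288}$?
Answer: $\frac{15938}{161} \approx 98.994$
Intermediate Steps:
$t{\left(U,r \right)} = r - U$
$t{\left(-53,46 \right)} + \frac{8}{-1288} = \left(46 - -53\right) + \frac{8}{-1288} = \left(46 + 53\right) + 8 \left(- \frac{1}{1288}\right) = 99 - \frac{1}{161} = \frac{15938}{161}$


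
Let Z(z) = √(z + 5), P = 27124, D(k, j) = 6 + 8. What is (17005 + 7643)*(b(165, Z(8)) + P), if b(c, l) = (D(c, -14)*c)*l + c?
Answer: 672619272 + 56936880*√13 ≈ 8.7791e+8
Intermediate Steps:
D(k, j) = 14
Z(z) = √(5 + z)
b(c, l) = c + 14*c*l (b(c, l) = (14*c)*l + c = 14*c*l + c = c + 14*c*l)
(17005 + 7643)*(b(165, Z(8)) + P) = (17005 + 7643)*(165*(1 + 14*√(5 + 8)) + 27124) = 24648*(165*(1 + 14*√13) + 27124) = 24648*((165 + 2310*√13) + 27124) = 24648*(27289 + 2310*√13) = 672619272 + 56936880*√13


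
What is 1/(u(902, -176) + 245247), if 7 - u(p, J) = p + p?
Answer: 1/243450 ≈ 4.1076e-6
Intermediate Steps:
u(p, J) = 7 - 2*p (u(p, J) = 7 - (p + p) = 7 - 2*p)
1/(u(902, -176) + 245247) = 1/((7 - 2*902) + 245247) = 1/((7 - 1804) + 245247) = 1/(-1797 + 245247) = 1/243450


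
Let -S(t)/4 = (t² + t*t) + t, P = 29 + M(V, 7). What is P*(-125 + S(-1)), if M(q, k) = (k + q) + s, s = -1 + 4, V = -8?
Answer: -3999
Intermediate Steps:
s = 3
M(q, k) = 3 + k + q (M(q, k) = (k + q) + 3 = 3 + k + q)
P = 31 (P = 29 + (3 + 7 - 8) = 29 + 2 = 31)
S(t) = -8*t² - 4*t (S(t) = -4*((t² + t*t) + t) = -4*((t² + t²) + t) = -4*(2*t² + t) = -4*(t + 2*t²) = -8*t² - 4*t)
P*(-125 + S(-1)) = 31*(-125 - 4*(-1)*(1 + 2*(-1))) = 31*(-125 - 4*(-1)*(1 - 2)) = 31*(-125 - 4*(-1)*(-1)) = 31*(-125 - 4) = 31*(-129) = -3999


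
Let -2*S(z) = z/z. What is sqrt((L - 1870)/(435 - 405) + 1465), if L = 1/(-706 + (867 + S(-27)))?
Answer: sqrt(3613304935)/1605 ≈ 37.452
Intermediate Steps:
S(z) = -1/2 (S(z) = -z/(2*z) = -1/2*1 = -1/2)
L = 2/321 (L = 1/(-706 + (867 - 1/2)) = 1/(-706 + 1733/2) = 1/(321/2) = 2/321 ≈ 0.0062305)
sqrt((L - 1870)/(435 - 405) + 1465) = sqrt((2/321 - 1870)/(435 - 405) + 1465) = sqrt(-600268/321/30 + 1465) = sqrt(-600268/321*1/30 + 1465) = sqrt(-300134/4815 + 1465) = sqrt(6753841/4815) = sqrt(3613304935)/1605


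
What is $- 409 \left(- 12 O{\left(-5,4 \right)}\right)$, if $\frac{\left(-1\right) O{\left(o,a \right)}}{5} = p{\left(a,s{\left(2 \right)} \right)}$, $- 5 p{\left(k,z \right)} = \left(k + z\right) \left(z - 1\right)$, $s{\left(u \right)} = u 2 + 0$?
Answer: $117792$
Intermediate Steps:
$s{\left(u \right)} = 2 u$ ($s{\left(u \right)} = 2 u + 0 = 2 u$)
$p{\left(k,z \right)} = - \frac{\left(-1 + z\right) \left(k + z\right)}{5}$ ($p{\left(k,z \right)} = - \frac{\left(k + z\right) \left(z - 1\right)}{5} = - \frac{\left(k + z\right) \left(-1 + z\right)}{5} = - \frac{\left(-1 + z\right) \left(k + z\right)}{5}$)
$O{\left(o,a \right)} = 12 + 3 a$ ($O{\left(o,a \right)} = - 5 \left(- \frac{\left(2 \cdot 2\right)^{2}}{5} + \frac{a}{5} + \frac{2 \cdot 2}{5} - \frac{a 2 \cdot 2}{5}\right) = - 5 \left(- \frac{4^{2}}{5} + \frac{a}{5} + \frac{1}{5} \cdot 4 - \frac{1}{5} a 4\right) = - 5 \left(\left(- \frac{1}{5}\right) 16 + \frac{a}{5} + \frac{4}{5} - \frac{4 a}{5}\right) = - 5 \left(- \frac{16}{5} + \frac{a}{5} + \frac{4}{5} - \frac{4 a}{5}\right) = - 5 \left(- \frac{12}{5} - \frac{3 a}{5}\right) = 12 + 3 a$)
$- 409 \left(- 12 O{\left(-5,4 \right)}\right) = - 409 \left(- 12 \left(12 + 3 \cdot 4\right)\right) = - 409 \left(- 12 \left(12 + 12\right)\right) = - 409 \left(\left(-12\right) 24\right) = \left(-409\right) \left(-288\right) = 117792$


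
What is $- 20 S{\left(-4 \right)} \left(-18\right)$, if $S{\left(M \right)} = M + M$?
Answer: $-2880$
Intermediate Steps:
$S{\left(M \right)} = 2 M$
$- 20 S{\left(-4 \right)} \left(-18\right) = - 20 \cdot 2 \left(-4\right) \left(-18\right) = \left(-20\right) \left(-8\right) \left(-18\right) = 160 \left(-18\right) = -2880$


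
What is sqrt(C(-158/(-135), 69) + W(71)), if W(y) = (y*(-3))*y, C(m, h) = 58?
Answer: I*sqrt(15065) ≈ 122.74*I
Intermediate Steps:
W(y) = -3*y**2 (W(y) = (-3*y)*y = -3*y**2)
sqrt(C(-158/(-135), 69) + W(71)) = sqrt(58 - 3*71**2) = sqrt(58 - 3*5041) = sqrt(58 - 15123) = sqrt(-15065) = I*sqrt(15065)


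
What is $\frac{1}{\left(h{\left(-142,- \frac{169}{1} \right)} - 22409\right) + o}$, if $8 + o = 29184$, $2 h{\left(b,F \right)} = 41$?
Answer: $\frac{2}{13575} \approx 0.00014733$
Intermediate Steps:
$h{\left(b,F \right)} = \frac{41}{2}$ ($h{\left(b,F \right)} = \frac{1}{2} \cdot 41 = \frac{41}{2}$)
$o = 29176$ ($o = -8 + 29184 = 29176$)
$\frac{1}{\left(h{\left(-142,- \frac{169}{1} \right)} - 22409\right) + o} = \frac{1}{\left(\frac{41}{2} - 22409\right) + 29176} = \frac{1}{- \frac{44777}{2} + 29176} = \frac{1}{\frac{13575}{2}} = \frac{2}{13575}$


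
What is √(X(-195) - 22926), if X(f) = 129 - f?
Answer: I*√22602 ≈ 150.34*I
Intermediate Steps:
√(X(-195) - 22926) = √((129 - 1*(-195)) - 22926) = √((129 + 195) - 22926) = √(324 - 22926) = √(-22602) = I*√22602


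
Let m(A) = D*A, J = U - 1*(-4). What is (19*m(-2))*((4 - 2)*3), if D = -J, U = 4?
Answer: 1824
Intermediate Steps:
J = 8 (J = 4 - 1*(-4) = 4 + 4 = 8)
D = -8 (D = -1*8 = -8)
m(A) = -8*A
(19*m(-2))*((4 - 2)*3) = (19*(-8*(-2)))*((4 - 2)*3) = (19*16)*(2*3) = 304*6 = 1824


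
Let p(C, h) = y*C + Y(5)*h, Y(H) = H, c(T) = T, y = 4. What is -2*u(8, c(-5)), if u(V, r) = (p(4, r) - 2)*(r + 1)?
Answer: -88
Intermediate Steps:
p(C, h) = 4*C + 5*h
u(V, r) = (1 + r)*(14 + 5*r) (u(V, r) = ((4*4 + 5*r) - 2)*(r + 1) = ((16 + 5*r) - 2)*(1 + r) = (14 + 5*r)*(1 + r) = (1 + r)*(14 + 5*r))
-2*u(8, c(-5)) = -2*(14 + 5*(-5)**2 + 19*(-5)) = -2*(14 + 5*25 - 95) = -2*(14 + 125 - 95) = -2*44 = -88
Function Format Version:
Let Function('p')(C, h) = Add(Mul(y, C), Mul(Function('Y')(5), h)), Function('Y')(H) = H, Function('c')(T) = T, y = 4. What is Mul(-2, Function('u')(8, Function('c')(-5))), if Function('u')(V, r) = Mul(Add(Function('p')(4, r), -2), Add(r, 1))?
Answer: -88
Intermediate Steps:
Function('p')(C, h) = Add(Mul(4, C), Mul(5, h))
Function('u')(V, r) = Mul(Add(1, r), Add(14, Mul(5, r))) (Function('u')(V, r) = Mul(Add(Add(Mul(4, 4), Mul(5, r)), -2), Add(r, 1)) = Mul(Add(Add(16, Mul(5, r)), -2), Add(1, r)) = Mul(Add(14, Mul(5, r)), Add(1, r)) = Mul(Add(1, r), Add(14, Mul(5, r))))
Mul(-2, Function('u')(8, Function('c')(-5))) = Mul(-2, Add(14, Mul(5, Pow(-5, 2)), Mul(19, -5))) = Mul(-2, Add(14, Mul(5, 25), -95)) = Mul(-2, Add(14, 125, -95)) = Mul(-2, 44) = -88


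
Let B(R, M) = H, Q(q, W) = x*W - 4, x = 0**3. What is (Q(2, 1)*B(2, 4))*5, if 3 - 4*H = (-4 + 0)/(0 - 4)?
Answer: -10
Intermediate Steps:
x = 0
Q(q, W) = -4 (Q(q, W) = 0*W - 4 = 0 - 4 = -4)
H = 1/2 (H = 3/4 - (-4 + 0)/(4*(0 - 4)) = 3/4 - (-1)/(-4) = 3/4 - (-1)*(-1)/4 = 3/4 - 1/4*1 = 3/4 - 1/4 = 1/2 ≈ 0.50000)
B(R, M) = 1/2
(Q(2, 1)*B(2, 4))*5 = -4*1/2*5 = -2*5 = -10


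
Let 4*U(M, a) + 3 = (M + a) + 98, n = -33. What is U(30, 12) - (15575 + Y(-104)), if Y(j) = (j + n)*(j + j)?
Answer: -176147/4 ≈ -44037.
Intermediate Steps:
Y(j) = 2*j*(-33 + j) (Y(j) = (j - 33)*(j + j) = (-33 + j)*(2*j) = 2*j*(-33 + j))
U(M, a) = 95/4 + M/4 + a/4 (U(M, a) = -3/4 + ((M + a) + 98)/4 = -3/4 + (98 + M + a)/4 = -3/4 + (49/2 + M/4 + a/4) = 95/4 + M/4 + a/4)
U(30, 12) - (15575 + Y(-104)) = (95/4 + (1/4)*30 + (1/4)*12) - (15575 + 2*(-104)*(-33 - 104)) = (95/4 + 15/2 + 3) - (15575 + 2*(-104)*(-137)) = 137/4 - (15575 + 28496) = 137/4 - 1*44071 = 137/4 - 44071 = -176147/4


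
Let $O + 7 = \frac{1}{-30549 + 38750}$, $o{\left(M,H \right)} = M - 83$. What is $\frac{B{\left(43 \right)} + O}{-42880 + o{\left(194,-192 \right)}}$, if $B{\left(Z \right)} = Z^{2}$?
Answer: $- \frac{15106243}{350748569} \approx -0.043069$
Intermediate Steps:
$o{\left(M,H \right)} = -83 + M$ ($o{\left(M,H \right)} = M - 83 = -83 + M$)
$O = - \frac{57406}{8201}$ ($O = -7 + \frac{1}{-30549 + 38750} = -7 + \frac{1}{8201} = - \frac{57406}{8201} \approx -6.9999$)
$\frac{B{\left(43 \right)} + O}{-42880 + o{\left(194,-192 \right)}} = \frac{43^{2} - \frac{57406}{8201}}{-42880 + \left(-83 + 194\right)} = \frac{1849 - \frac{57406}{8201}}{-42880 + 111} = \frac{15106243}{8201 \left(-42769\right)} = \frac{15106243}{8201} \left(- \frac{1}{42769}\right) = - \frac{15106243}{350748569}$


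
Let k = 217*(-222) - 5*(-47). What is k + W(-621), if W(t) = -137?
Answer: -48076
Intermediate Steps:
k = -47939 (k = -48174 + 235 = -47939)
k + W(-621) = -47939 - 137 = -48076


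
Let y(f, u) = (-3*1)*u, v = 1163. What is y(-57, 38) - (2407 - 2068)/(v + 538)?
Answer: -64751/567 ≈ -114.20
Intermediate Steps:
y(f, u) = -3*u
y(-57, 38) - (2407 - 2068)/(v + 538) = -3*38 - (2407 - 2068)/(1163 + 538) = -114 - 339/1701 = -114 - 1*113/567 = -114 - 113/567 = -64751/567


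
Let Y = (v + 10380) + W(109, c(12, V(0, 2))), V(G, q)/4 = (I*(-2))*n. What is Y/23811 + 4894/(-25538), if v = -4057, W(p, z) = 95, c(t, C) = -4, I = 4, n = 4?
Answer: 23685925/304042659 ≈ 0.077903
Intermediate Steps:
V(G, q) = -128 (V(G, q) = 4*((4*(-2))*4) = 4*(-8*4) = 4*(-32) = -128)
Y = 6418 (Y = (-4057 + 10380) + 95 = 6323 + 95 = 6418)
Y/23811 + 4894/(-25538) = 6418/23811 + 4894/(-25538) = 6418*(1/23811) + 4894*(-1/25538) = 6418/23811 - 2447/12769 = 23685925/304042659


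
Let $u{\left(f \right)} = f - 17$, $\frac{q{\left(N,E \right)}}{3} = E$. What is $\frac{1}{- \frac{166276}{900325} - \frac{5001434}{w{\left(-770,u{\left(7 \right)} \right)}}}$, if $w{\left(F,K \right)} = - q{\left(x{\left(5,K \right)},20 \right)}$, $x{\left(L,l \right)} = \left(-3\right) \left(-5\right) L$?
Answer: $\frac{5401950}{450290608949} \approx 1.1997 \cdot 10^{-5}$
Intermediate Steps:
$x{\left(L,l \right)} = 15 L$
$q{\left(N,E \right)} = 3 E$
$u{\left(f \right)} = -17 + f$
$w{\left(F,K \right)} = -60$ ($w{\left(F,K \right)} = - 3 \cdot 20 = \left(-1\right) 60 = -60$)
$\frac{1}{- \frac{166276}{900325} - \frac{5001434}{w{\left(-770,u{\left(7 \right)} \right)}}} = \frac{1}{- \frac{166276}{900325} - \frac{5001434}{-60}} = \frac{1}{\left(-166276\right) \frac{1}{900325} - - \frac{2500717}{30}} = \frac{1}{- \frac{166276}{900325} + \frac{2500717}{30}} = \frac{1}{\frac{450290608949}{5401950}} = \frac{5401950}{450290608949}$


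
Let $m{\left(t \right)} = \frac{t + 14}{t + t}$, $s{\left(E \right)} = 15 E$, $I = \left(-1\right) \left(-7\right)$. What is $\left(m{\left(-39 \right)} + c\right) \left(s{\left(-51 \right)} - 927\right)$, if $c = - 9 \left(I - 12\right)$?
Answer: $- \frac{996870}{13} \approx -76682.0$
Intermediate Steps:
$I = 7$
$c = 45$ ($c = - 9 \left(7 - 12\right) = \left(-9\right) \left(-5\right) = 45$)
$m{\left(t \right)} = \frac{14 + t}{2 t}$
$\left(m{\left(-39 \right)} + c\right) \left(s{\left(-51 \right)} - 927\right) = \left(\frac{14 - 39}{2 \left(-39\right)} + 45\right) \left(15 \left(-51\right) - 927\right) = \left(\frac{1}{2} \left(- \frac{1}{39}\right) \left(-25\right) + 45\right) \left(-765 - 927\right) = \left(\frac{25}{78} + 45\right) \left(-1692\right) = \frac{3535}{78} \left(-1692\right) = - \frac{996870}{13}$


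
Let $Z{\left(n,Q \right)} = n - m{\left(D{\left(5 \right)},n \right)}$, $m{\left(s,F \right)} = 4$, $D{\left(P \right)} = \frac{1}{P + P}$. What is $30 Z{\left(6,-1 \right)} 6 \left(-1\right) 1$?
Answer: $-360$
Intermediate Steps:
$D{\left(P \right)} = \frac{1}{2 P}$
$Z{\left(n,Q \right)} = -4 + n$ ($Z{\left(n,Q \right)} = n - 4 = -4 + n$)
$30 Z{\left(6,-1 \right)} 6 \left(-1\right) 1 = 30 \left(-4 + 6\right) 6 \left(-1\right) 1 = 30 \cdot 2 \left(\left(-6\right) 1\right) = 60 \left(-6\right) = -360$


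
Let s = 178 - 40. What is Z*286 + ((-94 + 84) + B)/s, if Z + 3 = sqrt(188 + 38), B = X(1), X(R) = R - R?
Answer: -59207/69 + 286*sqrt(226) ≈ 3441.4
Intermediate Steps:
X(R) = 0
B = 0
Z = -3 + sqrt(226) (Z = -3 + sqrt(188 + 38) = -3 + sqrt(226) ≈ 12.033)
s = 138
Z*286 + ((-94 + 84) + B)/s = (-3 + sqrt(226))*286 + ((-94 + 84) + 0)/138 = (-858 + 286*sqrt(226)) + (-10 + 0)*(1/138) = (-858 + 286*sqrt(226)) - 10*1/138 = (-858 + 286*sqrt(226)) - 5/69 = -59207/69 + 286*sqrt(226)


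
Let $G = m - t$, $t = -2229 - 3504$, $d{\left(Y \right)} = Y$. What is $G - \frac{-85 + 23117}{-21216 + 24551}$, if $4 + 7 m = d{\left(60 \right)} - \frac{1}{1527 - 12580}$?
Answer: $\frac{1479581342648}{258032285} \approx 5734.1$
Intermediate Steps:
$t = -5733$ ($t = -2229 - 3504 = -5733$)
$m = \frac{618969}{77371}$ ($m = - \frac{4}{7} + \frac{60 - \frac{1}{1527 - 12580}}{7} = - \frac{4}{7} + \frac{60 - \frac{1}{-11053}}{7} = - \frac{4}{7} + \frac{60 - - \frac{1}{11053}}{7} = - \frac{4}{7} + \frac{60 + \frac{1}{11053}}{7} = - \frac{4}{7} + \frac{1}{7} \cdot \frac{663181}{11053} = - \frac{4}{7} + \frac{663181}{77371} = \frac{618969}{77371} \approx 8.0$)
$G = \frac{444186912}{77371}$ ($G = \frac{618969}{77371} - -5733 = \frac{618969}{77371} + 5733 = \frac{444186912}{77371} \approx 5741.0$)
$G - \frac{-85 + 23117}{-21216 + 24551} = \frac{444186912}{77371} - \frac{-85 + 23117}{-21216 + 24551} = \frac{444186912}{77371} - \frac{23032}{3335} = \frac{1479581342648}{258032285}$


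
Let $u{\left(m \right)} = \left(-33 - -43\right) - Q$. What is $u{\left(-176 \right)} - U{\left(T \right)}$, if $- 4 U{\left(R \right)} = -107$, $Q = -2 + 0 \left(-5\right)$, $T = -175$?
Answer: $- \frac{59}{4} \approx -14.75$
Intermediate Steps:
$Q = -2$ ($Q = -2 + 0 = -2$)
$u{\left(m \right)} = 12$ ($u{\left(m \right)} = \left(-33 - -43\right) - -2 = \left(-33 + 43\right) + 2 = 10 + 2 = 12$)
$U{\left(R \right)} = \frac{107}{4}$ ($U{\left(R \right)} = \left(- \frac{1}{4}\right) \left(-107\right) = \frac{107}{4}$)
$u{\left(-176 \right)} - U{\left(T \right)} = 12 - \frac{107}{4} = - \frac{59}{4}$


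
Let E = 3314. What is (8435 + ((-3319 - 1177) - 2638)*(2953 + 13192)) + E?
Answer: -115166681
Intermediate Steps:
(8435 + ((-3319 - 1177) - 2638)*(2953 + 13192)) + E = (8435 + ((-3319 - 1177) - 2638)*(2953 + 13192)) + 3314 = (8435 + (-4496 - 2638)*16145) + 3314 = (8435 - 7134*16145) + 3314 = (8435 - 115178430) + 3314 = -115169995 + 3314 = -115166681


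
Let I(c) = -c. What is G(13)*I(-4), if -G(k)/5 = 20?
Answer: -400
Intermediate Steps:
G(k) = -100 (G(k) = -5*20 = -100)
G(13)*I(-4) = -(-100)*(-4) = -100*4 = -400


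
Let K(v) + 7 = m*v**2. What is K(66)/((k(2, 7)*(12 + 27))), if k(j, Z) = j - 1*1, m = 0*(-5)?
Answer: -7/39 ≈ -0.17949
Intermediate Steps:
m = 0
k(j, Z) = -1 + j (k(j, Z) = j - 1 = -1 + j)
K(v) = -7 (K(v) = -7 + 0*v**2 = -7 + 0 = -7)
K(66)/((k(2, 7)*(12 + 27))) = -7*1/((-1 + 2)*(12 + 27)) = -7/(1*39) = -7/39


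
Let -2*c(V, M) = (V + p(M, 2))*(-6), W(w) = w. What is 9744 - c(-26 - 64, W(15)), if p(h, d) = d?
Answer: 10008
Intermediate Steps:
c(V, M) = 6 + 3*V (c(V, M) = -(V + 2)*(-6)/2 = -(2 + V)*(-6)/2 = -(-12 - 6*V)/2 = 6 + 3*V)
9744 - c(-26 - 64, W(15)) = 9744 - (6 + 3*(-26 - 64)) = 9744 - (6 + 3*(-90)) = 9744 - (6 - 270) = 9744 - 1*(-264) = 9744 + 264 = 10008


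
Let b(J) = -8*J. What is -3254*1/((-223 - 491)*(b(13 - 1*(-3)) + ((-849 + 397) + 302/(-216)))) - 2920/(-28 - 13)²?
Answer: -21917076212/12560648849 ≈ -1.7449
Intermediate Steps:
-3254*1/((-223 - 491)*(b(13 - 1*(-3)) + ((-849 + 397) + 302/(-216)))) - 2920/(-28 - 13)² = -3254*1/((-223 - 491)*(-8*(13 - 1*(-3)) + ((-849 + 397) + 302/(-216)))) - 2920/(-28 - 13)² = -3254*(-1/(714*(-8*(13 + 3) + (-452 + 302*(-1/216))))) - 2920/((-41)²) = -3254*(-1/(714*(-8*16 + (-452 - 151/108)))) - 2920/1681 = -3254*(-1/(714*(-128 - 48967/108))) - 2920*1/1681 = -3254/((-62791/108*(-714))) - 2920/1681 = -3254/7472129/18 - 2920/1681 = -3254*18/7472129 - 2920/1681 = -58572/7472129 - 2920/1681 = -21917076212/12560648849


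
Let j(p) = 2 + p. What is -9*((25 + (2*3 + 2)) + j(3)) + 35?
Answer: -307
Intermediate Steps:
-9*((25 + (2*3 + 2)) + j(3)) + 35 = -9*((25 + (2*3 + 2)) + (2 + 3)) + 35 = -9*((25 + (6 + 2)) + 5) + 35 = -9*((25 + 8) + 5) + 35 = -9*(33 + 5) + 35 = -9*38 + 35 = -342 + 35 = -307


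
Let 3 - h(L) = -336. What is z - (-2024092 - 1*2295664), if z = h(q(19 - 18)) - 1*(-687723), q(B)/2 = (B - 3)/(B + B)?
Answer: 5007818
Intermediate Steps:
q(B) = (-3 + B)/B (q(B) = 2*((B - 3)/(B + B)) = 2*((-3 + B)/((2*B))) = 2*((-3 + B)*(1/(2*B))) = 2*((-3 + B)/(2*B)) = (-3 + B)/B)
h(L) = 339 (h(L) = 3 - 1*(-336) = 3 + 336 = 339)
z = 688062 (z = 339 - 1*(-687723) = 339 + 687723 = 688062)
z - (-2024092 - 1*2295664) = 688062 - (-2024092 - 1*2295664) = 688062 - (-2024092 - 2295664) = 688062 - 1*(-4319756) = 688062 + 4319756 = 5007818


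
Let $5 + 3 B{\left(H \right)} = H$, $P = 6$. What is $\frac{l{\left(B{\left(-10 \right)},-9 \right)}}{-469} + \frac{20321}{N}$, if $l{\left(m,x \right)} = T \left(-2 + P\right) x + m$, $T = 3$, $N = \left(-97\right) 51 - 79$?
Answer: $- \frac{1280373}{336742} \approx -3.8022$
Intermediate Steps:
$B{\left(H \right)} = - \frac{5}{3} + \frac{H}{3}$
$N = -5026$ ($N = -4947 - 79 = -5026$)
$l{\left(m,x \right)} = m + 12 x$ ($l{\left(m,x \right)} = 3 \left(-2 + 6\right) x + m = 3 \cdot 4 x + m = 12 x + m = m + 12 x$)
$\frac{l{\left(B{\left(-10 \right)},-9 \right)}}{-469} + \frac{20321}{N} = \frac{\left(- \frac{5}{3} + \frac{1}{3} \left(-10\right)\right) + 12 \left(-9\right)}{-469} + \frac{20321}{-5026} = \left(\left(- \frac{5}{3} - \frac{10}{3}\right) - 108\right) \left(- \frac{1}{469}\right) + 20321 \left(- \frac{1}{5026}\right) = \left(-5 - 108\right) \left(- \frac{1}{469}\right) - \frac{2903}{718} = \left(-113\right) \left(- \frac{1}{469}\right) - \frac{2903}{718} = \frac{113}{469} - \frac{2903}{718} = - \frac{1280373}{336742}$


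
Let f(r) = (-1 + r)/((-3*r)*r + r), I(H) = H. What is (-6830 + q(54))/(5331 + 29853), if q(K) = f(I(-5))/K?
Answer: -4917599/25332480 ≈ -0.19412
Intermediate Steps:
f(r) = (-1 + r)/(r - 3*r**2) (f(r) = (-1 + r)/(-3*r**2 + r) = (-1 + r)/(r - 3*r**2))
q(K) = 3/(40*K) (q(K) = ((1 - 1*(-5))/((-5)*(-1 + 3*(-5))))/K = (-(1 + 5)/(5*(-1 - 15)))/K = (-1/5*6/(-16))/K = (-1/5*(-1/16)*6)/K = 3/(40*K))
(-6830 + q(54))/(5331 + 29853) = (-6830 + (3/40)/54)/(5331 + 29853) = (-6830 + (3/40)*(1/54))/35184 = (-6830 + 1/720)*(1/35184) = -4917599/720*1/35184 = -4917599/25332480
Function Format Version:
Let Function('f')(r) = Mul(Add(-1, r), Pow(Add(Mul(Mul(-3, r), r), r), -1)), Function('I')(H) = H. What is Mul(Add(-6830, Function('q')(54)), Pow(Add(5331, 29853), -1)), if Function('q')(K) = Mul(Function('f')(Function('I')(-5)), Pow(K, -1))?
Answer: Rational(-4917599, 25332480) ≈ -0.19412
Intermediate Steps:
Function('f')(r) = Mul(Pow(Add(r, Mul(-3, Pow(r, 2))), -1), Add(-1, r)) (Function('f')(r) = Mul(Add(-1, r), Pow(Add(Mul(-3, Pow(r, 2)), r), -1)) = Mul(Add(-1, r), Pow(Add(r, Mul(-3, Pow(r, 2))), -1)) = Mul(Pow(Add(r, Mul(-3, Pow(r, 2))), -1), Add(-1, r)))
Function('q')(K) = Mul(Rational(3, 40), Pow(K, -1)) (Function('q')(K) = Mul(Mul(Pow(-5, -1), Pow(Add(-1, Mul(3, -5)), -1), Add(1, Mul(-1, -5))), Pow(K, -1)) = Mul(Mul(Rational(-1, 5), Pow(Add(-1, -15), -1), Add(1, 5)), Pow(K, -1)) = Mul(Mul(Rational(-1, 5), Pow(-16, -1), 6), Pow(K, -1)) = Mul(Mul(Rational(-1, 5), Rational(-1, 16), 6), Pow(K, -1)) = Mul(Rational(3, 40), Pow(K, -1)))
Mul(Add(-6830, Function('q')(54)), Pow(Add(5331, 29853), -1)) = Mul(Add(-6830, Mul(Rational(3, 40), Pow(54, -1))), Pow(Add(5331, 29853), -1)) = Mul(Add(-6830, Mul(Rational(3, 40), Rational(1, 54))), Pow(35184, -1)) = Mul(Add(-6830, Rational(1, 720)), Rational(1, 35184)) = Mul(Rational(-4917599, 720), Rational(1, 35184)) = Rational(-4917599, 25332480)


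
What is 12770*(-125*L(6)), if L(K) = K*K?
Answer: -57465000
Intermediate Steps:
L(K) = K²
12770*(-125*L(6)) = 12770*(-125*6²) = 12770*(-125*36) = 12770*(-4500) = -57465000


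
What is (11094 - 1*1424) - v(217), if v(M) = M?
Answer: 9453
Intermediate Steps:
(11094 - 1*1424) - v(217) = (11094 - 1*1424) - 1*217 = (11094 - 1424) - 217 = 9670 - 217 = 9453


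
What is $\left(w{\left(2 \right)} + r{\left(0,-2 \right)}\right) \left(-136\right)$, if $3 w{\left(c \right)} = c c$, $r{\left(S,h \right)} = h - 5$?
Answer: $\frac{2312}{3} \approx 770.67$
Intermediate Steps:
$r{\left(S,h \right)} = -5 + h$
$w{\left(c \right)} = \frac{c^{2}}{3}$ ($w{\left(c \right)} = \frac{c c}{3} = \frac{c^{2}}{3}$)
$\left(w{\left(2 \right)} + r{\left(0,-2 \right)}\right) \left(-136\right) = \left(\frac{2^{2}}{3} - 7\right) \left(-136\right) = \left(\frac{1}{3} \cdot 4 - 7\right) \left(-136\right) = \left(\frac{4}{3} - 7\right) \left(-136\right) = \left(- \frac{17}{3}\right) \left(-136\right) = \frac{2312}{3}$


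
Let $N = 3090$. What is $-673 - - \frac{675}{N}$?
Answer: $- \frac{138593}{206} \approx -672.78$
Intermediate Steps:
$-673 - - \frac{675}{N} = -673 - - \frac{675}{3090} = -673 - \left(-675\right) \frac{1}{3090} = -673 - - \frac{45}{206} = -673 + \frac{45}{206} = - \frac{138593}{206}$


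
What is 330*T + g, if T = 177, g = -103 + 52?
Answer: 58359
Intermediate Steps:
g = -51
330*T + g = 330*177 - 51 = 58410 - 51 = 58359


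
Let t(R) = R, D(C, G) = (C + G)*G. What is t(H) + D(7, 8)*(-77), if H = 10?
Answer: -9230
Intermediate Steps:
D(C, G) = G*(C + G)
t(H) + D(7, 8)*(-77) = 10 + (8*(7 + 8))*(-77) = 10 + (8*15)*(-77) = 10 + 120*(-77) = 10 - 9240 = -9230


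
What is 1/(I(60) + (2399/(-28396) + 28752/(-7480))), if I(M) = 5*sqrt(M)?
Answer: 2769146690505140/1046496326013072479 + 7049163060676000*sqrt(15)/1046496326013072479 ≈ 0.028734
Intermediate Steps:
1/(I(60) + (2399/(-28396) + 28752/(-7480))) = 1/(5*sqrt(60) + (2399/(-28396) + 28752/(-7480))) = 1/(5*(2*sqrt(15)) + (2399*(-1/28396) + 28752*(-1/7480))) = 1/(10*sqrt(15) + (-2399/28396 - 3594/935)) = 1/(10*sqrt(15) - 104298289/26550260) = 1/(-104298289/26550260 + 10*sqrt(15))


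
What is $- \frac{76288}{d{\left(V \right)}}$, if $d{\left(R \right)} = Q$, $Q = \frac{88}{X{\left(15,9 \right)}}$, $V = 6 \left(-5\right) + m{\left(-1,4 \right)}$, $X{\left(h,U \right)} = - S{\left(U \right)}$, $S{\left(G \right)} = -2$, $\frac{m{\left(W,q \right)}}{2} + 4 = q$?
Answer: $- \frac{19072}{11} \approx -1733.8$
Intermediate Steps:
$m{\left(W,q \right)} = -8 + 2 q$
$X{\left(h,U \right)} = 2$ ($X{\left(h,U \right)} = \left(-1\right) \left(-2\right) = 2$)
$V = -30$ ($V = 6 \left(-5\right) + \left(-8 + 2 \cdot 4\right) = -30 + \left(-8 + 8\right) = -30 + 0 = -30$)
$Q = 44$ ($Q = \frac{88}{2} = 88 \cdot \frac{1}{2} = 44$)
$d{\left(R \right)} = 44$
$- \frac{76288}{d{\left(V \right)}} = - \frac{76288}{44} = \left(-76288\right) \frac{1}{44} = - \frac{19072}{11}$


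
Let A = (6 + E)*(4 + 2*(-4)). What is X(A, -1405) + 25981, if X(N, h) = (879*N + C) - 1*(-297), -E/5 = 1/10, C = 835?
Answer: 7775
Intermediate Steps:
E = -½ (E = -5/10 = -5*⅒ = -½ ≈ -0.50000)
A = -22 (A = (6 - ½)*(4 + 2*(-4)) = 11*(4 - 8)/2 = (11/2)*(-4) = -22)
X(N, h) = 1132 + 879*N (X(N, h) = (879*N + 835) - 1*(-297) = (835 + 879*N) + 297 = 1132 + 879*N)
X(A, -1405) + 25981 = (1132 + 879*(-22)) + 25981 = (1132 - 19338) + 25981 = -18206 + 25981 = 7775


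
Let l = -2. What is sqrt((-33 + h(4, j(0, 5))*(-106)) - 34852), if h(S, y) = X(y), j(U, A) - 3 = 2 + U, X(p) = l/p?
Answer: 3*I*sqrt(96785)/5 ≈ 186.66*I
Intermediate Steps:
X(p) = -2/p
j(U, A) = 5 + U (j(U, A) = 3 + (2 + U) = 5 + U)
h(S, y) = -2/y
sqrt((-33 + h(4, j(0, 5))*(-106)) - 34852) = sqrt((-33 - 2/(5 + 0)*(-106)) - 34852) = sqrt((-33 - 2/5*(-106)) - 34852) = sqrt((-33 + 212/5) - 34852) = sqrt(47/5 - 34852) = sqrt(-174213/5) = 3*I*sqrt(96785)/5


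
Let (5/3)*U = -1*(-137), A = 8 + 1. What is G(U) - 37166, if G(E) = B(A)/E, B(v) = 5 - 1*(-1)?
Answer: -5091732/137 ≈ -37166.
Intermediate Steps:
A = 9
B(v) = 6 (B(v) = 5 + 1 = 6)
U = 411/5 (U = 3*(-1*(-137))/5 = (⅗)*137 = 411/5 ≈ 82.200)
G(E) = 6/E
G(U) - 37166 = 6/(411/5) - 37166 = 6*(5/411) - 37166 = 10/137 - 37166 = -5091732/137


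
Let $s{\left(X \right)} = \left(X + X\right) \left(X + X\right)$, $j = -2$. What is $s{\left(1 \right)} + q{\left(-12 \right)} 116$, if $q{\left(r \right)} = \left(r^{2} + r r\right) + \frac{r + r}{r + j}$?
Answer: $\frac{235276}{7} \approx 33611.0$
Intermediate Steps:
$q{\left(r \right)} = 2 r^{2} + \frac{2 r}{-2 + r}$ ($q{\left(r \right)} = \left(r^{2} + r r\right) + \frac{r + r}{r - 2} = \left(r^{2} + r^{2}\right) + \frac{2 r}{-2 + r} = 2 r^{2} + \frac{2 r}{-2 + r}$)
$s{\left(X \right)} = 4 X^{2}$ ($s{\left(X \right)} = 2 X 2 X = 4 X^{2}$)
$s{\left(1 \right)} + q{\left(-12 \right)} 116 = 4 \cdot 1^{2} + 2 \left(-12\right) \frac{1}{-2 - 12} \left(1 + \left(-12\right)^{2} - -24\right) 116 = 4 \cdot 1 + 2 \left(-12\right) \frac{1}{-14} \left(1 + 144 + 24\right) 116 = 4 + 2 \left(-12\right) \left(- \frac{1}{14}\right) 169 \cdot 116 = 4 + \frac{2028}{7} \cdot 116 = 4 + \frac{235248}{7} = \frac{235276}{7}$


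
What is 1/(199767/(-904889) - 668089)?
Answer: -904889/604546586888 ≈ -1.4968e-6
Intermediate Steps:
1/(199767/(-904889) - 668089) = 1/(199767*(-1/904889) - 668089) = 1/(-199767/904889 - 668089) = 1/(-604546586888/904889) = -904889/604546586888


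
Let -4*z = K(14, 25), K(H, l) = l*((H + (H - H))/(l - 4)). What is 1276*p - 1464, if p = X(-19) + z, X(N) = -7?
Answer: -47138/3 ≈ -15713.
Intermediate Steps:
K(H, l) = H*l/(-4 + l) (K(H, l) = l*((H + 0)/(-4 + l)) = l*(H/(-4 + l)) = H*l/(-4 + l))
z = -25/6 (z = -7*25/(2*(-4 + 25)) = -7*25/(2*21) = -¼*50/3 = -25/6 ≈ -4.1667)
p = -67/6 (p = -7 - 25/6 = -67/6 ≈ -11.167)
1276*p - 1464 = 1276*(-67/6) - 1464 = -42746/3 - 1464 = -47138/3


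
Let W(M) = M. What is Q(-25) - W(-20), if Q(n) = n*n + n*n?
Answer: 1270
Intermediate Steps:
Q(n) = 2*n² (Q(n) = n² + n² = 2*n²)
Q(-25) - W(-20) = 2*(-25)² - 1*(-20) = 2*625 + 20 = 1250 + 20 = 1270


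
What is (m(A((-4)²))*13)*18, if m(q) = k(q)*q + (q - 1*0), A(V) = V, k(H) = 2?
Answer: 11232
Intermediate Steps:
m(q) = 3*q (m(q) = 2*q + (q - 1*0) = 2*q + (q + 0) = 2*q + q = 3*q)
(m(A((-4)²))*13)*18 = ((3*(-4)²)*13)*18 = ((3*16)*13)*18 = (48*13)*18 = 624*18 = 11232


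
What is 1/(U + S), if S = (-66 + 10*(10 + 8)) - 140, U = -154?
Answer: -1/180 ≈ -0.0055556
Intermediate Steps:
S = -26 (S = (-66 + 10*18) - 140 = (-66 + 180) - 140 = 114 - 140 = -26)
1/(U + S) = 1/(-154 - 26) = 1/(-180) = -1/180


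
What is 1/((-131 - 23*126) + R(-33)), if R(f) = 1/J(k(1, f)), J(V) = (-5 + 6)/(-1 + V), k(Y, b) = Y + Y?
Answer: -1/3028 ≈ -0.00033025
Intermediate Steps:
k(Y, b) = 2*Y
J(V) = 1/(-1 + V)
R(f) = 1 (R(f) = 1/(1/(-1 + 2*1)) = 1/(1/(-1 + 2)) = 1/(1/1) = 1/1 = 1)
1/((-131 - 23*126) + R(-33)) = 1/((-131 - 23*126) + 1) = 1/((-131 - 2898) + 1) = 1/(-3029 + 1) = 1/(-3028) = -1/3028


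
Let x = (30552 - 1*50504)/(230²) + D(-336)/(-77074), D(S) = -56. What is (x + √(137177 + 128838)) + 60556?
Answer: 30862284062444/509651825 + √266015 ≈ 61071.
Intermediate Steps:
x = -191852256/509651825 (x = (30552 - 1*50504)/(230²) - 56/(-77074) = (30552 - 50504)/52900 - 56*(-1/77074) = -19952*1/52900 + 28/38537 = -4988/13225 + 28/38537 = -191852256/509651825 ≈ -0.37644)
(x + √(137177 + 128838)) + 60556 = (-191852256/509651825 + √(137177 + 128838)) + 60556 = (-191852256/509651825 + √266015) + 60556 = 30862284062444/509651825 + √266015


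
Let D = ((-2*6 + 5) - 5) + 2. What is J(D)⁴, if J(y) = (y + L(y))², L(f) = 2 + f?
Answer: 11019960576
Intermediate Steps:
D = -10 (D = ((-12 + 5) - 5) + 2 = (-7 - 5) + 2 = -12 + 2 = -10)
J(y) = (2 + 2*y)² (J(y) = (y + (2 + y))² = (2 + 2*y)²)
J(D)⁴ = (4*(1 - 10)²)⁴ = (4*(-9)²)⁴ = (4*81)⁴ = 324⁴ = 11019960576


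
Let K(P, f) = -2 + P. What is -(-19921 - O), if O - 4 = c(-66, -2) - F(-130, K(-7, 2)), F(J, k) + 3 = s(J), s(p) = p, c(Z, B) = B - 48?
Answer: 20008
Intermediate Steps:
c(Z, B) = -48 + B
F(J, k) = -3 + J
O = 87 (O = 4 + ((-48 - 2) - (-3 - 130)) = 4 + (-50 - 1*(-133)) = 4 + (-50 + 133) = 4 + 83 = 87)
-(-19921 - O) = -(-19921 - 1*87) = -(-19921 - 87) = -1*(-20008) = 20008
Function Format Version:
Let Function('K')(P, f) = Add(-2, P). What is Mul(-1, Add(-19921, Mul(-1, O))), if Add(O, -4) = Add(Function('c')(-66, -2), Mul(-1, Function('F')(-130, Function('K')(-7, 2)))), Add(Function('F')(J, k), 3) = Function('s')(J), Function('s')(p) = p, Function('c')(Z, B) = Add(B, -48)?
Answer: 20008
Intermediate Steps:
Function('c')(Z, B) = Add(-48, B)
Function('F')(J, k) = Add(-3, J)
O = 87 (O = Add(4, Add(Add(-48, -2), Mul(-1, Add(-3, -130)))) = Add(4, Add(-50, Mul(-1, -133))) = Add(4, Add(-50, 133)) = Add(4, 83) = 87)
Mul(-1, Add(-19921, Mul(-1, O))) = Mul(-1, Add(-19921, Mul(-1, 87))) = Mul(-1, Add(-19921, -87)) = Mul(-1, -20008) = 20008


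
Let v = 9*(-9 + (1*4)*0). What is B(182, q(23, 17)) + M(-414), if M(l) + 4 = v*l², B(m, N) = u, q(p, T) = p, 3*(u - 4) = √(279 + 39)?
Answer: -13883076 + √318/3 ≈ -1.3883e+7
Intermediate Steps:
u = 4 + √318/3 (u = 4 + √(279 + 39)/3 = 4 + √318/3 ≈ 9.9442)
B(m, N) = 4 + √318/3
v = -81 (v = 9*(-9 + 4*0) = 9*(-9 + 0) = 9*(-9) = -81)
M(l) = -4 - 81*l²
B(182, q(23, 17)) + M(-414) = (4 + √318/3) + (-4 - 81*(-414)²) = (4 + √318/3) + (-4 - 81*171396) = (4 + √318/3) + (-4 - 13883076) = (4 + √318/3) - 13883080 = -13883076 + √318/3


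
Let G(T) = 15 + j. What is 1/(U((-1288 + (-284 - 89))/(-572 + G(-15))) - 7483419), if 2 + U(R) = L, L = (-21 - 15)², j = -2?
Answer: -1/7482125 ≈ -1.3365e-7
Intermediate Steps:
G(T) = 13 (G(T) = 15 - 2 = 13)
L = 1296 (L = (-36)² = 1296)
U(R) = 1294 (U(R) = -2 + 1296 = 1294)
1/(U((-1288 + (-284 - 89))/(-572 + G(-15))) - 7483419) = 1/(1294 - 7483419) = 1/(-7482125) = -1/7482125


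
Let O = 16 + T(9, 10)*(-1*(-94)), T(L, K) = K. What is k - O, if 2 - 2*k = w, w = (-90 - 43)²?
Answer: -19599/2 ≈ -9799.5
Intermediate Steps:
w = 17689 (w = (-133)² = 17689)
O = 956 (O = 16 + 10*(-1*(-94)) = 16 + 10*94 = 16 + 940 = 956)
k = -17687/2 (k = 1 - ½*17689 = 1 - 17689/2 = -17687/2 ≈ -8843.5)
k - O = -17687/2 - 1*956 = -17687/2 - 956 = -19599/2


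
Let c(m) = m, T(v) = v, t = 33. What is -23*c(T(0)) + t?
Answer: 33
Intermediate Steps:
-23*c(T(0)) + t = -23*0 + 33 = 0 + 33 = 33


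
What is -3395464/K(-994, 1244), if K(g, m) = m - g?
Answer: -1697732/1119 ≈ -1517.2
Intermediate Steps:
-3395464/K(-994, 1244) = -3395464/(1244 - 1*(-994)) = -3395464/(1244 + 994) = -3395464/2238 = -3395464*1/2238 = -1697732/1119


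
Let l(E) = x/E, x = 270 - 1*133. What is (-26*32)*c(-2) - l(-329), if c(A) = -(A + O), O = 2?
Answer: 137/329 ≈ 0.41641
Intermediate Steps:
c(A) = -2 - A (c(A) = -(A + 2) = -(2 + A) = -2 - A)
x = 137 (x = 270 - 133 = 137)
l(E) = 137/E
(-26*32)*c(-2) - l(-329) = (-26*32)*(-2 - 1*(-2)) - 137/(-329) = -832*(-2 + 2) - 137*(-1)/329 = -832*0 - 1*(-137/329) = 0 + 137/329 = 137/329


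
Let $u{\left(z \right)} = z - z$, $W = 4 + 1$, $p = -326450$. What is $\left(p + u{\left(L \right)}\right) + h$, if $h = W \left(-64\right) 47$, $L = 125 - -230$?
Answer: $-341490$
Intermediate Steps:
$W = 5$
$L = 355$ ($L = 125 + 230 = 355$)
$h = -15040$ ($h = 5 \left(-64\right) 47 = \left(-320\right) 47 = -15040$)
$u{\left(z \right)} = 0$
$\left(p + u{\left(L \right)}\right) + h = \left(-326450 + 0\right) - 15040 = -326450 - 15040 = -341490$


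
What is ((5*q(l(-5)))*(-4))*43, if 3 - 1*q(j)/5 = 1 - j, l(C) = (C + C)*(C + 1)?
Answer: -180600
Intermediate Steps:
l(C) = 2*C*(1 + C) (l(C) = (2*C)*(1 + C) = 2*C*(1 + C))
q(j) = 10 + 5*j (q(j) = 15 - 5*(1 - j) = 15 + (-5 + 5*j) = 10 + 5*j)
((5*q(l(-5)))*(-4))*43 = ((5*(10 + 5*(2*(-5)*(1 - 5))))*(-4))*43 = ((5*(10 + 5*(2*(-5)*(-4))))*(-4))*43 = ((5*(10 + 5*40))*(-4))*43 = ((5*(10 + 200))*(-4))*43 = ((5*210)*(-4))*43 = (1050*(-4))*43 = -4200*43 = -180600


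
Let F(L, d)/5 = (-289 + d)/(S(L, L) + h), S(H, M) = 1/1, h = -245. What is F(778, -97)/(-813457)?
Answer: -965/99241754 ≈ -9.7237e-6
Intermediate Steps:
S(H, M) = 1
F(L, d) = 1445/244 - 5*d/244 (F(L, d) = 5*((-289 + d)/(1 - 245)) = 5*((-289 + d)/(-244)) = 5*((-289 + d)*(-1/244)) = 5*(289/244 - d/244) = 1445/244 - 5*d/244)
F(778, -97)/(-813457) = (1445/244 - 5/244*(-97))/(-813457) = (1445/244 + 485/244)*(-1/813457) = (965/122)*(-1/813457) = -965/99241754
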